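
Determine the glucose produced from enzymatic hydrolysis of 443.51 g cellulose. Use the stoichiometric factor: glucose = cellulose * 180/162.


glucose = cellulose * 180/162
= 443.51 * 180/162
= 492.7889 g

492.7889 g


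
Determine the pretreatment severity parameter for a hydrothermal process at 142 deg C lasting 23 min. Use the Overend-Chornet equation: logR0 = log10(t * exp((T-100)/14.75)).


logR0 = log10(t * exp((T - 100) / 14.75))
= log10(23 * exp((142 - 100) / 14.75))
= 2.5984

2.5984


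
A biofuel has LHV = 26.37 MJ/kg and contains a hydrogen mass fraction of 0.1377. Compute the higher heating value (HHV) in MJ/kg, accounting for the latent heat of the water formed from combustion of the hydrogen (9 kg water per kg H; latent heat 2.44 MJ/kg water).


HHV = LHV + H_frac * 9 * 2.44
= 26.37 + 0.1377 * 9 * 2.44
= 29.3939 MJ/kg

29.3939 MJ/kg


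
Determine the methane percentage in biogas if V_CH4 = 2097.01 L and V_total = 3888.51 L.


CH4% = V_CH4 / V_total * 100
= 2097.01 / 3888.51 * 100
= 53.9284%

53.9284%


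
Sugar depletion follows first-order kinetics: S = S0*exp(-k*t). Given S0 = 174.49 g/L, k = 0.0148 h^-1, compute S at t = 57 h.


S = S0 * exp(-k * t)
S = 174.49 * exp(-0.0148 * 57)
S = 75.0585 g/L

75.0585 g/L


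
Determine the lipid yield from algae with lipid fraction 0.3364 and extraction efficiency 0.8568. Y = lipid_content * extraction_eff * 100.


Y = lipid_content * extraction_eff * 100
= 0.3364 * 0.8568 * 100
= 28.8228%

28.8228%


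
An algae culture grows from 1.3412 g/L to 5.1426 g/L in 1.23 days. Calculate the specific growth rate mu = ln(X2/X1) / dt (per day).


mu = ln(X2/X1) / dt
= ln(5.1426/1.3412) / 1.23
= 1.0927 per day

1.0927 per day


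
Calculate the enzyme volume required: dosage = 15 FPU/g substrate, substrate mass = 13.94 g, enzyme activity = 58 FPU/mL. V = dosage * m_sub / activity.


V = dosage * m_sub / activity
V = 15 * 13.94 / 58
V = 3.6052 mL

3.6052 mL


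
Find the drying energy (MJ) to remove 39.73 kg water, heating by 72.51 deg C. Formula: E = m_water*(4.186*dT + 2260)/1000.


E = m_water * (4.186 * dT + 2260) / 1000
= 39.73 * (4.186 * 72.51 + 2260) / 1000
= 101.8489 MJ

101.8489 MJ


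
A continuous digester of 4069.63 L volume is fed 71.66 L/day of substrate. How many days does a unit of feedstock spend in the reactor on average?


HRT = V / Q
= 4069.63 / 71.66
= 56.7908 days

56.7908 days


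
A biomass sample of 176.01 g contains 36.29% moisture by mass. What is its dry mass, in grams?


Wd = Ww * (1 - MC/100)
= 176.01 * (1 - 36.29/100)
= 112.1360 g

112.1360 g


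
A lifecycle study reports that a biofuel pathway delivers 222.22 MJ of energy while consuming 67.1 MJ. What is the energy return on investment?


EROI = E_out / E_in
= 222.22 / 67.1
= 3.3118

3.3118


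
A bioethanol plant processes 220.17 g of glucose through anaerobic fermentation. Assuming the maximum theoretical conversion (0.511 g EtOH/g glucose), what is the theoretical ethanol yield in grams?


Theoretical ethanol yield: m_EtOH = 0.511 * m_glucose
m_EtOH = 0.511 * 220.17 = 112.5069 g

112.5069 g


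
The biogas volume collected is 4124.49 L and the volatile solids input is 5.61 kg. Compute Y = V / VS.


Y = V / VS
= 4124.49 / 5.61
= 735.2032 L/kg VS

735.2032 L/kg VS


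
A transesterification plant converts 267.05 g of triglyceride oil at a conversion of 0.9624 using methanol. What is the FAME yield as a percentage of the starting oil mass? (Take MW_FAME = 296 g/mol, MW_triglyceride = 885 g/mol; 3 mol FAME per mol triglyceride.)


m_FAME = oil * conv * (3 * 296 / 885) = oil * conv * (888/885)
= 267.05 * 0.9624 * 888 / 885
= 257.8801 g
Y = m_FAME / oil * 100 = conv * (888/885) * 100
= 0.9624 * 888 / 885 * 100
= 96.57%

96.57%


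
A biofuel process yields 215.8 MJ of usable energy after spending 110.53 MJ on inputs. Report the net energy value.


NEV = E_out - E_in
= 215.8 - 110.53
= 105.2700 MJ

105.2700 MJ


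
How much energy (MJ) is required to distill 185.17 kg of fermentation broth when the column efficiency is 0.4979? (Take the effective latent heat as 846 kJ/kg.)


E = m * 846 / (eta * 1000)
= 185.17 * 846 / (0.4979 * 1000)
= 314.6291 MJ

314.6291 MJ


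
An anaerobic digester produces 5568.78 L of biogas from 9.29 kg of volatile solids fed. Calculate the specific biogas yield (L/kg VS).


Y = V / VS
= 5568.78 / 9.29
= 599.4381 L/kg VS

599.4381 L/kg VS


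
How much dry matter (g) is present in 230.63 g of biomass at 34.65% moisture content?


Wd = Ww * (1 - MC/100)
= 230.63 * (1 - 34.65/100)
= 150.7167 g

150.7167 g


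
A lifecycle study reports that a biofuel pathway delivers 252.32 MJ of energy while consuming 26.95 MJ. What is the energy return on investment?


EROI = E_out / E_in
= 252.32 / 26.95
= 9.3625

9.3625


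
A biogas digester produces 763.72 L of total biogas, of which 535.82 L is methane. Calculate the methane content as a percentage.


CH4% = V_CH4 / V_total * 100
= 535.82 / 763.72 * 100
= 70.1592%

70.1592%


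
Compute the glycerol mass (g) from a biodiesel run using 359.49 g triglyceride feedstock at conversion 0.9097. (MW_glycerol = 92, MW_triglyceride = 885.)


glycerol = oil * conv * (92/885)
= 359.49 * 0.9097 * 92 / 885
= 33.9961 g

33.9961 g


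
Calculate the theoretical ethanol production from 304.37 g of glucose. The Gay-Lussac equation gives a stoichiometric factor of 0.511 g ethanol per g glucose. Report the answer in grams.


Theoretical ethanol yield: m_EtOH = 0.511 * m_glucose
m_EtOH = 0.511 * 304.37 = 155.5331 g

155.5331 g


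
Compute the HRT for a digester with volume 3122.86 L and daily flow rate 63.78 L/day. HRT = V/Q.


HRT = V / Q
= 3122.86 / 63.78
= 48.9630 days

48.9630 days


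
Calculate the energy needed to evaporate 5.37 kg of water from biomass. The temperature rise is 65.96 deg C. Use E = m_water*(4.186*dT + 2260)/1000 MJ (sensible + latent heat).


E = m_water * (4.186 * dT + 2260) / 1000
= 5.37 * (4.186 * 65.96 + 2260) / 1000
= 13.6189 MJ

13.6189 MJ


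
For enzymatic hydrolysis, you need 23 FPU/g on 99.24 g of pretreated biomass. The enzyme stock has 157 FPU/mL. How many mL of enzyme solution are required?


V = dosage * m_sub / activity
V = 23 * 99.24 / 157
V = 14.5383 mL

14.5383 mL


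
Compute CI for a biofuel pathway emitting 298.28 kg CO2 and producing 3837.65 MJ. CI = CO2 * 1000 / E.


CI = CO2 * 1000 / E
= 298.28 * 1000 / 3837.65
= 77.7246 g CO2/MJ

77.7246 g CO2/MJ


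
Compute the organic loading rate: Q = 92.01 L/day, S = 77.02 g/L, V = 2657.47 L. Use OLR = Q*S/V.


OLR = Q * S / V
= 92.01 * 77.02 / 2657.47
= 2.6667 g/L/day

2.6667 g/L/day


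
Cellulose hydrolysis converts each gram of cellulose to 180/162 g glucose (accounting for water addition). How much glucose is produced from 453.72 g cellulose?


glucose = cellulose * 180/162
= 453.72 * 180/162
= 504.1333 g

504.1333 g


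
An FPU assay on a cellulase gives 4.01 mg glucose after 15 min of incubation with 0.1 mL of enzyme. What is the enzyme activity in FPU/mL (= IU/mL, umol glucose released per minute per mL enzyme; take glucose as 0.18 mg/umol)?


Activity = glucose_mg / (0.18 mg/umol * V_mL * t_min)
= 4.01 / (0.18 * 0.1 * 15)
= 14.8519 FPU/mL

14.8519 FPU/mL


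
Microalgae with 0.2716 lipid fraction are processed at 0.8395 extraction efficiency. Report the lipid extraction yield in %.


Y = lipid_content * extraction_eff * 100
= 0.2716 * 0.8395 * 100
= 22.8008%

22.8008%


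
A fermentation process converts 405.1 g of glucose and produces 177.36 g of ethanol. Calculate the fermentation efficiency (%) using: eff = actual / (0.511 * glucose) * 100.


Fermentation efficiency = (actual / (0.511 * glucose)) * 100
= (177.36 / (0.511 * 405.1)) * 100
= 85.6786%

85.6786%


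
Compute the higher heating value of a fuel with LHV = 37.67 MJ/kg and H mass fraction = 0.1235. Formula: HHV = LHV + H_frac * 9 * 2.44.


HHV = LHV + H_frac * 9 * 2.44
= 37.67 + 0.1235 * 9 * 2.44
= 40.3821 MJ/kg

40.3821 MJ/kg


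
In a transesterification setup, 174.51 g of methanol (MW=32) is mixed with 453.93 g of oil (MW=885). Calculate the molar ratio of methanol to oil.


Molar ratio = n_MeOH / n_oil = (MeOH/32) / (oil/885) = (MeOH * 885) / (32 * oil)
= (174.51 * 885) / (32 * 453.93)
= 10.6322

10.6322


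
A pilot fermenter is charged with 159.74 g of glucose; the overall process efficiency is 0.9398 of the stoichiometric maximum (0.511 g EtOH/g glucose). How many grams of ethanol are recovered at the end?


Actual ethanol: m = 0.511 * 159.74 * 0.9398
m = 76.7132 g

76.7132 g


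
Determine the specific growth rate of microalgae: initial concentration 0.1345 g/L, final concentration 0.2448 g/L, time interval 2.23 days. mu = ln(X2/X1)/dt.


mu = ln(X2/X1) / dt
= ln(0.2448/0.1345) / 2.23
= 0.2686 per day

0.2686 per day


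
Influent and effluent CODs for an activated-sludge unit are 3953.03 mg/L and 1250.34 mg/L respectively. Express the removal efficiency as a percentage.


eta = (COD_in - COD_out) / COD_in * 100
= (3953.03 - 1250.34) / 3953.03 * 100
= 68.3701%

68.3701%


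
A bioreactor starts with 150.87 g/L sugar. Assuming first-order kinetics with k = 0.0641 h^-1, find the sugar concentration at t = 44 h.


S = S0 * exp(-k * t)
S = 150.87 * exp(-0.0641 * 44)
S = 8.9892 g/L

8.9892 g/L


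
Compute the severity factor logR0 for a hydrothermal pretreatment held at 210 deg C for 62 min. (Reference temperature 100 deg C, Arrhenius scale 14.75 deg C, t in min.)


logR0 = log10(t * exp((T - 100) / 14.75))
= log10(62 * exp((210 - 100) / 14.75))
= 5.0312

5.0312


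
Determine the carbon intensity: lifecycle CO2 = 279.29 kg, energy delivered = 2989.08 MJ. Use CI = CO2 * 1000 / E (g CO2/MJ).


CI = CO2 * 1000 / E
= 279.29 * 1000 / 2989.08
= 93.4368 g CO2/MJ

93.4368 g CO2/MJ


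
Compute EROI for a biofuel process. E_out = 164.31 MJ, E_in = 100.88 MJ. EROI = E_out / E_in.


EROI = E_out / E_in
= 164.31 / 100.88
= 1.6288

1.6288


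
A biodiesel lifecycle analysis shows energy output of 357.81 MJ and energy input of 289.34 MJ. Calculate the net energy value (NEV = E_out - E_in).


NEV = E_out - E_in
= 357.81 - 289.34
= 68.4700 MJ

68.4700 MJ


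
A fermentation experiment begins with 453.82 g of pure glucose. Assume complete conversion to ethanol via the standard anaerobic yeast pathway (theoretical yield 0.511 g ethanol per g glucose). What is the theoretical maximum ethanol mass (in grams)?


Theoretical ethanol yield: m_EtOH = 0.511 * m_glucose
m_EtOH = 0.511 * 453.82 = 231.9020 g

231.9020 g


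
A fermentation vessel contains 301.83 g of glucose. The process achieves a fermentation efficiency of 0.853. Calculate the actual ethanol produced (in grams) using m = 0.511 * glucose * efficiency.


Actual ethanol: m = 0.511 * 301.83 * 0.853
m = 131.5626 g

131.5626 g


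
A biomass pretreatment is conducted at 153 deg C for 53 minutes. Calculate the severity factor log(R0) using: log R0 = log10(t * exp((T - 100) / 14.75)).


logR0 = log10(t * exp((T - 100) / 14.75))
= log10(53 * exp((153 - 100) / 14.75))
= 3.2848

3.2848


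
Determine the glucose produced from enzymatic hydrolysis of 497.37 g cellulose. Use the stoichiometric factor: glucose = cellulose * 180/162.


glucose = cellulose * 180/162
= 497.37 * 180/162
= 552.6333 g

552.6333 g


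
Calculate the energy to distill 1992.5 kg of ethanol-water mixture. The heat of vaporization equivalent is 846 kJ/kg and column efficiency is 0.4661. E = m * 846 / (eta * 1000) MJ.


E = m * 846 / (eta * 1000)
= 1992.5 * 846 / (0.4661 * 1000)
= 3616.5093 MJ

3616.5093 MJ


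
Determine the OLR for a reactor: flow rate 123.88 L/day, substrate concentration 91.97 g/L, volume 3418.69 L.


OLR = Q * S / V
= 123.88 * 91.97 / 3418.69
= 3.3326 g/L/day

3.3326 g/L/day


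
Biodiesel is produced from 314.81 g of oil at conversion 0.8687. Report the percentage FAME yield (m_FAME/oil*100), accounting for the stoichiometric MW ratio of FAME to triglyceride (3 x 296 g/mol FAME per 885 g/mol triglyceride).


m_FAME = oil * conv * (3 * 296 / 885) = oil * conv * (888/885)
= 314.81 * 0.8687 * 888 / 885
= 274.4025 g
Y = m_FAME / oil * 100 = conv * (888/885) * 100
= 0.8687 * 888 / 885 * 100
= 87.16%

87.16%


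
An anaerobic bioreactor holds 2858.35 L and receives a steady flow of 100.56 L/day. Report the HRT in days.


HRT = V / Q
= 2858.35 / 100.56
= 28.4243 days

28.4243 days


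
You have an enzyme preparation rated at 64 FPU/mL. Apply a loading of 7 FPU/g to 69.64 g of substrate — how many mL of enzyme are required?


V = dosage * m_sub / activity
V = 7 * 69.64 / 64
V = 7.6169 mL

7.6169 mL


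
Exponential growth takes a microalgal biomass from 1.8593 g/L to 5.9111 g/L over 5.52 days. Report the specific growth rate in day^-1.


mu = ln(X2/X1) / dt
= ln(5.9111/1.8593) / 5.52
= 0.2095 per day

0.2095 per day


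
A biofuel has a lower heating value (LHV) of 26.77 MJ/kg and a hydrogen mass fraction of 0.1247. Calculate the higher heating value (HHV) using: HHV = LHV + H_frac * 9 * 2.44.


HHV = LHV + H_frac * 9 * 2.44
= 26.77 + 0.1247 * 9 * 2.44
= 29.5084 MJ/kg

29.5084 MJ/kg


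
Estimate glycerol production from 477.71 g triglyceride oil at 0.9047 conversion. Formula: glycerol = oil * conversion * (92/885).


glycerol = oil * conv * (92/885)
= 477.71 * 0.9047 * 92 / 885
= 44.9276 g

44.9276 g


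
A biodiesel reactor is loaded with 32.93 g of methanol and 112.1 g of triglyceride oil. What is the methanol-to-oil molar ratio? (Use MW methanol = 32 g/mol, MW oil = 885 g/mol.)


Molar ratio = n_MeOH / n_oil = (MeOH/32) / (oil/885) = (MeOH * 885) / (32 * oil)
= (32.93 * 885) / (32 * 112.1)
= 8.1242

8.1242


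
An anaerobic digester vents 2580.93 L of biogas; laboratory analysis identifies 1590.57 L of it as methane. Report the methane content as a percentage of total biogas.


CH4% = V_CH4 / V_total * 100
= 1590.57 / 2580.93 * 100
= 61.6278%

61.6278%


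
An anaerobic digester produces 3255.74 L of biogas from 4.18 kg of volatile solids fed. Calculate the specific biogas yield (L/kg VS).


Y = V / VS
= 3255.74 / 4.18
= 778.8852 L/kg VS

778.8852 L/kg VS


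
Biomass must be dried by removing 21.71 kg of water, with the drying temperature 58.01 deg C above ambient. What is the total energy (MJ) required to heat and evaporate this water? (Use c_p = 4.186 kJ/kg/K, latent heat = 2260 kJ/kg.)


E = m_water * (4.186 * dT + 2260) / 1000
= 21.71 * (4.186 * 58.01 + 2260) / 1000
= 54.3364 MJ

54.3364 MJ


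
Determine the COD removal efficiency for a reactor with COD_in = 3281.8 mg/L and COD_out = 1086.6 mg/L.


eta = (COD_in - COD_out) / COD_in * 100
= (3281.8 - 1086.6) / 3281.8 * 100
= 66.8901%

66.8901%


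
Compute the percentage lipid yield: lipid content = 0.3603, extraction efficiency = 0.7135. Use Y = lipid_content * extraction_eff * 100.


Y = lipid_content * extraction_eff * 100
= 0.3603 * 0.7135 * 100
= 25.7074%

25.7074%


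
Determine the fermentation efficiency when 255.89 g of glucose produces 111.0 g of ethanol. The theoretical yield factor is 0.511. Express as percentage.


Fermentation efficiency = (actual / (0.511 * glucose)) * 100
= (111.0 / (0.511 * 255.89)) * 100
= 84.8885%

84.8885%


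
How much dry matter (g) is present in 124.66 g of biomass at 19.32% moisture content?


Wd = Ww * (1 - MC/100)
= 124.66 * (1 - 19.32/100)
= 100.5757 g

100.5757 g


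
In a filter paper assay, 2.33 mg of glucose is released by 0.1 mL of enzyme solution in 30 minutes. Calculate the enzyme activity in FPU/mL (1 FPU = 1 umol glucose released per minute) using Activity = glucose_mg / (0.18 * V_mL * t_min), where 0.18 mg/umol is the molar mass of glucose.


Activity = glucose_mg / (0.18 mg/umol * V_mL * t_min)
= 2.33 / (0.18 * 0.1 * 30)
= 4.3148 FPU/mL

4.3148 FPU/mL


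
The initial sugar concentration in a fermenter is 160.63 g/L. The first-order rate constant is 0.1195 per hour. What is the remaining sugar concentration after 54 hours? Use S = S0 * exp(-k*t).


S = S0 * exp(-k * t)
S = 160.63 * exp(-0.1195 * 54)
S = 0.2531 g/L

0.2531 g/L


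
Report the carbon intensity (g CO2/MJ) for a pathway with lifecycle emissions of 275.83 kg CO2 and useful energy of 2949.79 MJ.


CI = CO2 * 1000 / E
= 275.83 * 1000 / 2949.79
= 93.5084 g CO2/MJ

93.5084 g CO2/MJ


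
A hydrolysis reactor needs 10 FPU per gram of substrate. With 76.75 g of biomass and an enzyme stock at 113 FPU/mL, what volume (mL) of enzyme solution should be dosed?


V = dosage * m_sub / activity
V = 10 * 76.75 / 113
V = 6.7920 mL

6.7920 mL


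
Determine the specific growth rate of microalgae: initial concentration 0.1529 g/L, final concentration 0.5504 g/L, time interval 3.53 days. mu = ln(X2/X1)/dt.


mu = ln(X2/X1) / dt
= ln(0.5504/0.1529) / 3.53
= 0.3629 per day

0.3629 per day


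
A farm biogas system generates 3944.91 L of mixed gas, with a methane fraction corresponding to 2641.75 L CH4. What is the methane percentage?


CH4% = V_CH4 / V_total * 100
= 2641.75 / 3944.91 * 100
= 66.9660%

66.9660%


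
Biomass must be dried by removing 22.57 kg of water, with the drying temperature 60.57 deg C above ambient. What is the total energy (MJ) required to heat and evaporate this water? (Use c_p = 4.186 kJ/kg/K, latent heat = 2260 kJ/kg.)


E = m_water * (4.186 * dT + 2260) / 1000
= 22.57 * (4.186 * 60.57 + 2260) / 1000
= 56.7307 MJ

56.7307 MJ


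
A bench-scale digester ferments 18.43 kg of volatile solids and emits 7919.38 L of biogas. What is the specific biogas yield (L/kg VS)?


Y = V / VS
= 7919.38 / 18.43
= 429.7005 L/kg VS

429.7005 L/kg VS


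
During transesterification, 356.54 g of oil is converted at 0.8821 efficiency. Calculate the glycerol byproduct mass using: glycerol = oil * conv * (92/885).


glycerol = oil * conv * (92/885)
= 356.54 * 0.8821 * 92 / 885
= 32.6942 g

32.6942 g


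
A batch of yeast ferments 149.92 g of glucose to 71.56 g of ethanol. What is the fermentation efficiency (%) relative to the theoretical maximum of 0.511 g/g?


Fermentation efficiency = (actual / (0.511 * glucose)) * 100
= (71.56 / (0.511 * 149.92)) * 100
= 93.4092%

93.4092%


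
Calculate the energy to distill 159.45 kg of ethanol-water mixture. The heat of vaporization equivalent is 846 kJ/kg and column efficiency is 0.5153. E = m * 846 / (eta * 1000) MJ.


E = m * 846 / (eta * 1000)
= 159.45 * 846 / (0.5153 * 1000)
= 261.7790 MJ

261.7790 MJ


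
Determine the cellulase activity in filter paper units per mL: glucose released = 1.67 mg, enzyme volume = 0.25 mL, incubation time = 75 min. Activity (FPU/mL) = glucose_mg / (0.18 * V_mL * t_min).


Activity = glucose_mg / (0.18 mg/umol * V_mL * t_min)
= 1.67 / (0.18 * 0.25 * 75)
= 0.4948 FPU/mL

0.4948 FPU/mL


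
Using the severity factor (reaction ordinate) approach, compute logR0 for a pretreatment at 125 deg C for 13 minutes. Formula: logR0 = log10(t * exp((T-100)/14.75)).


logR0 = log10(t * exp((T - 100) / 14.75))
= log10(13 * exp((125 - 100) / 14.75))
= 1.8500

1.8500


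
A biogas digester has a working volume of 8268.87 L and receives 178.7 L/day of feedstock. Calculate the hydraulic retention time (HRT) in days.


HRT = V / Q
= 8268.87 / 178.7
= 46.2724 days

46.2724 days


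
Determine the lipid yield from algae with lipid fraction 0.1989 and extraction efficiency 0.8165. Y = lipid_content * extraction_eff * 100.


Y = lipid_content * extraction_eff * 100
= 0.1989 * 0.8165 * 100
= 16.2402%

16.2402%


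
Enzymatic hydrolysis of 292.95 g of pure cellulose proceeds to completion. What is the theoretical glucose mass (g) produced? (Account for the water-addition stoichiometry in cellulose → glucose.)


glucose = cellulose * 180/162
= 292.95 * 180/162
= 325.5000 g

325.5000 g


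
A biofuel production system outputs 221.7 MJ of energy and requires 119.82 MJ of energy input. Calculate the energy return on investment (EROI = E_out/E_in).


EROI = E_out / E_in
= 221.7 / 119.82
= 1.8503

1.8503


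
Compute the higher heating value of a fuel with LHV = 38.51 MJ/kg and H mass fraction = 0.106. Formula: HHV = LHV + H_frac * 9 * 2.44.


HHV = LHV + H_frac * 9 * 2.44
= 38.51 + 0.106 * 9 * 2.44
= 40.8378 MJ/kg

40.8378 MJ/kg


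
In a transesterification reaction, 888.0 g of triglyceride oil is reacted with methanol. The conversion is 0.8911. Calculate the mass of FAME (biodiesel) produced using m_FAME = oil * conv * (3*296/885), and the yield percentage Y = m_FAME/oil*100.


m_FAME = oil * conv * (3 * 296 / 885) = oil * conv * (888/885)
= 888.0 * 0.8911 * 888 / 885
= 793.9792 g
Y = m_FAME / oil * 100 = conv * (888/885) * 100
= 0.8911 * 888 / 885 * 100
= 89.41%

793.9792 g FAME; Y = 89.41%


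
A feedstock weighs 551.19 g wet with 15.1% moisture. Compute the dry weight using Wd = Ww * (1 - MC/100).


Wd = Ww * (1 - MC/100)
= 551.19 * (1 - 15.1/100)
= 467.9603 g

467.9603 g


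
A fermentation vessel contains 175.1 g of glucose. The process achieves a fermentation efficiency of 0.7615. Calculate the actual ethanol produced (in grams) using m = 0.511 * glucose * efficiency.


Actual ethanol: m = 0.511 * 175.1 * 0.7615
m = 68.1361 g

68.1361 g


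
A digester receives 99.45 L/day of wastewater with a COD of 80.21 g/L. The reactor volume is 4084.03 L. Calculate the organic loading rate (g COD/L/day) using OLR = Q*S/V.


OLR = Q * S / V
= 99.45 * 80.21 / 4084.03
= 1.9532 g/L/day

1.9532 g/L/day


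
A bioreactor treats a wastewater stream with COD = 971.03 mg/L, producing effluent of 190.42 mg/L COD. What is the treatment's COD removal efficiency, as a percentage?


eta = (COD_in - COD_out) / COD_in * 100
= (971.03 - 190.42) / 971.03 * 100
= 80.3899%

80.3899%


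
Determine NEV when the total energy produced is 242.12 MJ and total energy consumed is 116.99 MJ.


NEV = E_out - E_in
= 242.12 - 116.99
= 125.1300 MJ

125.1300 MJ


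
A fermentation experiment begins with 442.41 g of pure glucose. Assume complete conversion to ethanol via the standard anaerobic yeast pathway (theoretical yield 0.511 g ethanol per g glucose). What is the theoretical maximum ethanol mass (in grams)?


Theoretical ethanol yield: m_EtOH = 0.511 * m_glucose
m_EtOH = 0.511 * 442.41 = 226.0715 g

226.0715 g


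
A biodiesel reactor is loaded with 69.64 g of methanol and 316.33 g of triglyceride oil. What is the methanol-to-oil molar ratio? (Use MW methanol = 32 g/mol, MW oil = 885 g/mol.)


Molar ratio = n_MeOH / n_oil = (MeOH/32) / (oil/885) = (MeOH * 885) / (32 * oil)
= (69.64 * 885) / (32 * 316.33)
= 6.0885

6.0885


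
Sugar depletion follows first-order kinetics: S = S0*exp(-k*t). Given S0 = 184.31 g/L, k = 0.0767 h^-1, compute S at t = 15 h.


S = S0 * exp(-k * t)
S = 184.31 * exp(-0.0767 * 15)
S = 58.3302 g/L

58.3302 g/L


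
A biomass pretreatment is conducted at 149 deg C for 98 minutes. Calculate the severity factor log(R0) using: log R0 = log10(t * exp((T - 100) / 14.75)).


logR0 = log10(t * exp((T - 100) / 14.75))
= log10(98 * exp((149 - 100) / 14.75))
= 3.4340

3.4340


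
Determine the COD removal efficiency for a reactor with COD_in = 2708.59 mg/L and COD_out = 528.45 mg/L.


eta = (COD_in - COD_out) / COD_in * 100
= (2708.59 - 528.45) / 2708.59 * 100
= 80.4898%

80.4898%


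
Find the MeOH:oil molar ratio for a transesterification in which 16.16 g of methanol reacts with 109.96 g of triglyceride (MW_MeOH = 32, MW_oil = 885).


Molar ratio = n_MeOH / n_oil = (MeOH/32) / (oil/885) = (MeOH * 885) / (32 * oil)
= (16.16 * 885) / (32 * 109.96)
= 4.0644

4.0644


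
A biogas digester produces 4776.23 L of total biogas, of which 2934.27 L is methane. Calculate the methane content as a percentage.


CH4% = V_CH4 / V_total * 100
= 2934.27 / 4776.23 * 100
= 61.4349%

61.4349%


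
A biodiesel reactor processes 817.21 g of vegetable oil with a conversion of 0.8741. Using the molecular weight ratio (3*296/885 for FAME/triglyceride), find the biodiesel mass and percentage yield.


m_FAME = oil * conv * (3 * 296 / 885) = oil * conv * (888/885)
= 817.21 * 0.8741 * 888 / 885
= 716.7447 g
Y = m_FAME / oil * 100 = conv * (888/885) * 100
= 0.8741 * 888 / 885 * 100
= 87.71%

716.7447 g FAME; Y = 87.71%


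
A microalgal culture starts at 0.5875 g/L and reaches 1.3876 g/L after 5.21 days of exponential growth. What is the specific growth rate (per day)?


mu = ln(X2/X1) / dt
= ln(1.3876/0.5875) / 5.21
= 0.1650 per day

0.1650 per day


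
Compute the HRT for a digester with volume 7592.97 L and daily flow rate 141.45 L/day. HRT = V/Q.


HRT = V / Q
= 7592.97 / 141.45
= 53.6795 days

53.6795 days


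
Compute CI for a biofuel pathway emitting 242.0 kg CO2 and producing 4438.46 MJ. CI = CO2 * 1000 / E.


CI = CO2 * 1000 / E
= 242.0 * 1000 / 4438.46
= 54.5234 g CO2/MJ

54.5234 g CO2/MJ


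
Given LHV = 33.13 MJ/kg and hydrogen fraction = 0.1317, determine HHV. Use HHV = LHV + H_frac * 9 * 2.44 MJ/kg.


HHV = LHV + H_frac * 9 * 2.44
= 33.13 + 0.1317 * 9 * 2.44
= 36.0221 MJ/kg

36.0221 MJ/kg


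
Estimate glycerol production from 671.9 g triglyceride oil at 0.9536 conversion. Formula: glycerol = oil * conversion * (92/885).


glycerol = oil * conv * (92/885)
= 671.9 * 0.9536 * 92 / 885
= 66.6063 g

66.6063 g


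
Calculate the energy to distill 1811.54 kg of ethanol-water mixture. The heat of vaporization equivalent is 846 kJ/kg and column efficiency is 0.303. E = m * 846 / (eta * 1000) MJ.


E = m * 846 / (eta * 1000)
= 1811.54 * 846 / (0.303 * 1000)
= 5057.9632 MJ

5057.9632 MJ


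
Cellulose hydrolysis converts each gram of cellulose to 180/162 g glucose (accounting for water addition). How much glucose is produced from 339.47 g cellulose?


glucose = cellulose * 180/162
= 339.47 * 180/162
= 377.1889 g

377.1889 g


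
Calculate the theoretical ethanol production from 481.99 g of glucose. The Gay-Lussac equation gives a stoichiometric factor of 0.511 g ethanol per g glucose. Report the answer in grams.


Theoretical ethanol yield: m_EtOH = 0.511 * m_glucose
m_EtOH = 0.511 * 481.99 = 246.2969 g

246.2969 g


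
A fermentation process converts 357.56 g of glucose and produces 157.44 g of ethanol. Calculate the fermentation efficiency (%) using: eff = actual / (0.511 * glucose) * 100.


Fermentation efficiency = (actual / (0.511 * glucose)) * 100
= (157.44 / (0.511 * 357.56)) * 100
= 86.1678%

86.1678%


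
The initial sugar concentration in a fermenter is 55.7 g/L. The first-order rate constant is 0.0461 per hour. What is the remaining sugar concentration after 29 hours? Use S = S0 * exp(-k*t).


S = S0 * exp(-k * t)
S = 55.7 * exp(-0.0461 * 29)
S = 14.6301 g/L

14.6301 g/L


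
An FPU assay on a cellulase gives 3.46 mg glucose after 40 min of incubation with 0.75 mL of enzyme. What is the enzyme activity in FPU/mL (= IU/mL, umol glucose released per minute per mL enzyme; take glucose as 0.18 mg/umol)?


Activity = glucose_mg / (0.18 mg/umol * V_mL * t_min)
= 3.46 / (0.18 * 0.75 * 40)
= 0.6407 FPU/mL

0.6407 FPU/mL


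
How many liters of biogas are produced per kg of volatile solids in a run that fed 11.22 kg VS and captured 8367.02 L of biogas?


Y = V / VS
= 8367.02 / 11.22
= 745.7237 L/kg VS

745.7237 L/kg VS


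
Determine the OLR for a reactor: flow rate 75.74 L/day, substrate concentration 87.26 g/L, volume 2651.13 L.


OLR = Q * S / V
= 75.74 * 87.26 / 2651.13
= 2.4929 g/L/day

2.4929 g/L/day


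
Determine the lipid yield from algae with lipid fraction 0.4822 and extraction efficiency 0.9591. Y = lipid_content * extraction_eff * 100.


Y = lipid_content * extraction_eff * 100
= 0.4822 * 0.9591 * 100
= 46.2478%

46.2478%


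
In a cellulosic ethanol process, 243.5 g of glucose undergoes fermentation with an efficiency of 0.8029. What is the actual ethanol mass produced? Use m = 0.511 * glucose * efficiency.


Actual ethanol: m = 0.511 * 243.5 * 0.8029
m = 99.9036 g

99.9036 g


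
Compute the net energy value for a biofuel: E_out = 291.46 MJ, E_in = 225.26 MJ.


NEV = E_out - E_in
= 291.46 - 225.26
= 66.2000 MJ

66.2000 MJ


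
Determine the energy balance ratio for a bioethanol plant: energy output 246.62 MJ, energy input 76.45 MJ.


EROI = E_out / E_in
= 246.62 / 76.45
= 3.2259

3.2259


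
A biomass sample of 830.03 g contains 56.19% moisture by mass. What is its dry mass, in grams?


Wd = Ww * (1 - MC/100)
= 830.03 * (1 - 56.19/100)
= 363.6361 g

363.6361 g


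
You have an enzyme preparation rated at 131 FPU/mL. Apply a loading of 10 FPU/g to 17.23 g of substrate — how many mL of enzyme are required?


V = dosage * m_sub / activity
V = 10 * 17.23 / 131
V = 1.3153 mL

1.3153 mL


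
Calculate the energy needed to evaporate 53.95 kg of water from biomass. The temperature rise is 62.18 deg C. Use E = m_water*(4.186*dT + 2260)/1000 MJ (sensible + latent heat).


E = m_water * (4.186 * dT + 2260) / 1000
= 53.95 * (4.186 * 62.18 + 2260) / 1000
= 135.9694 MJ

135.9694 MJ


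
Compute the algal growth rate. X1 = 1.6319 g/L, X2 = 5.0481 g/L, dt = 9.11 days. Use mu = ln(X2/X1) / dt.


mu = ln(X2/X1) / dt
= ln(5.0481/1.6319) / 9.11
= 0.1240 per day

0.1240 per day


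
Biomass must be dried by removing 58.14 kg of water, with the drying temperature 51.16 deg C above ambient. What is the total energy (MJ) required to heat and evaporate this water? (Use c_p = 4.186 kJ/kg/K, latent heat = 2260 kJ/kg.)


E = m_water * (4.186 * dT + 2260) / 1000
= 58.14 * (4.186 * 51.16 + 2260) / 1000
= 143.8474 MJ

143.8474 MJ


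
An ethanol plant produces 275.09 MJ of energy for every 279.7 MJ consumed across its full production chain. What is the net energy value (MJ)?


NEV = E_out - E_in
= 275.09 - 279.7
= -4.6100 MJ

-4.6100 MJ


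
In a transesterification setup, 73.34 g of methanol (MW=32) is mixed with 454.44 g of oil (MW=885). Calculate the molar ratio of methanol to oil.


Molar ratio = n_MeOH / n_oil = (MeOH/32) / (oil/885) = (MeOH * 885) / (32 * oil)
= (73.34 * 885) / (32 * 454.44)
= 4.4633

4.4633


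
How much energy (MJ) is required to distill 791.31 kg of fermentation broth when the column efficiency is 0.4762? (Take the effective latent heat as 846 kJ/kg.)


E = m * 846 / (eta * 1000)
= 791.31 * 846 / (0.4762 * 1000)
= 1405.8132 MJ

1405.8132 MJ


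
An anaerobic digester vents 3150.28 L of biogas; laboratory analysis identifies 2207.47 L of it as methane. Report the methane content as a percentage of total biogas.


CH4% = V_CH4 / V_total * 100
= 2207.47 / 3150.28 * 100
= 70.0722%

70.0722%


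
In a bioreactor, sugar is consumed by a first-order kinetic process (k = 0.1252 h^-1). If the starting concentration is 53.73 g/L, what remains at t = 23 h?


S = S0 * exp(-k * t)
S = 53.73 * exp(-0.1252 * 23)
S = 3.0173 g/L

3.0173 g/L


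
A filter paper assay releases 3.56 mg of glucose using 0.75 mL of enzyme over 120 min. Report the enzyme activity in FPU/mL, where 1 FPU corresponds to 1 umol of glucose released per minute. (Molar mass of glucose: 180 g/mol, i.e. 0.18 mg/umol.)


Activity = glucose_mg / (0.18 mg/umol * V_mL * t_min)
= 3.56 / (0.18 * 0.75 * 120)
= 0.2198 FPU/mL

0.2198 FPU/mL


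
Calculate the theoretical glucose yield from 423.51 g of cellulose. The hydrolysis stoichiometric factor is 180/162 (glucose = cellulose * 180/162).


glucose = cellulose * 180/162
= 423.51 * 180/162
= 470.5667 g

470.5667 g


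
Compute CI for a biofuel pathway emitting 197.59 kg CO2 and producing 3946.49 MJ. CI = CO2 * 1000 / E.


CI = CO2 * 1000 / E
= 197.59 * 1000 / 3946.49
= 50.0673 g CO2/MJ

50.0673 g CO2/MJ


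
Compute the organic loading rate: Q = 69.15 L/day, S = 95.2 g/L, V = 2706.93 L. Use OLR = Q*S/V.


OLR = Q * S / V
= 69.15 * 95.2 / 2706.93
= 2.4319 g/L/day

2.4319 g/L/day


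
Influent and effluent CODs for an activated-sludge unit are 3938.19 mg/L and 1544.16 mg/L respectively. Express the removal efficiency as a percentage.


eta = (COD_in - COD_out) / COD_in * 100
= (3938.19 - 1544.16) / 3938.19 * 100
= 60.7901%

60.7901%


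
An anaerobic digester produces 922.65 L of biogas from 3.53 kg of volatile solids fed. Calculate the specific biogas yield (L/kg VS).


Y = V / VS
= 922.65 / 3.53
= 261.3739 L/kg VS

261.3739 L/kg VS


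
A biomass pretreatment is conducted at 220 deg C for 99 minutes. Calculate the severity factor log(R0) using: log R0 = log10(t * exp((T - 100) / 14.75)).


logR0 = log10(t * exp((T - 100) / 14.75))
= log10(99 * exp((220 - 100) / 14.75))
= 5.5289

5.5289


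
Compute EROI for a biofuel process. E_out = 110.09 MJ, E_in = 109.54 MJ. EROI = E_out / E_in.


EROI = E_out / E_in
= 110.09 / 109.54
= 1.0050

1.0050


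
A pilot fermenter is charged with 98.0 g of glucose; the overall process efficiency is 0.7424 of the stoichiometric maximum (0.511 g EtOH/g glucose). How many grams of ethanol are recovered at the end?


Actual ethanol: m = 0.511 * 98.0 * 0.7424
m = 37.1779 g

37.1779 g


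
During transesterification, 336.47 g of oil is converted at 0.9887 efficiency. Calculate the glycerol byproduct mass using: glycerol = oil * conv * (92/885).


glycerol = oil * conv * (92/885)
= 336.47 * 0.9887 * 92 / 885
= 34.5824 g

34.5824 g


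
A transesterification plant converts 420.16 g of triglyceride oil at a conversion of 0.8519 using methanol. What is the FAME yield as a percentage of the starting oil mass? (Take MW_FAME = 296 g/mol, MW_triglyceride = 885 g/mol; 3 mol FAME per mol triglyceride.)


m_FAME = oil * conv * (3 * 296 / 885) = oil * conv * (888/885)
= 420.16 * 0.8519 * 888 / 885
= 359.1476 g
Y = m_FAME / oil * 100 = conv * (888/885) * 100
= 0.8519 * 888 / 885 * 100
= 85.48%

85.48%


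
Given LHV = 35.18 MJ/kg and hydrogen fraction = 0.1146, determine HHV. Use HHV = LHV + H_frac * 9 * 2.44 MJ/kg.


HHV = LHV + H_frac * 9 * 2.44
= 35.18 + 0.1146 * 9 * 2.44
= 37.6966 MJ/kg

37.6966 MJ/kg


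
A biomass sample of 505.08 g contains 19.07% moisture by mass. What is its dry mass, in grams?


Wd = Ww * (1 - MC/100)
= 505.08 * (1 - 19.07/100)
= 408.7612 g

408.7612 g


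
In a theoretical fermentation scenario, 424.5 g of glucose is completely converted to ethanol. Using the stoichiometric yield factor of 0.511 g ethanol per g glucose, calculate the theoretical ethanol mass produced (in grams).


Theoretical ethanol yield: m_EtOH = 0.511 * m_glucose
m_EtOH = 0.511 * 424.5 = 216.9195 g

216.9195 g


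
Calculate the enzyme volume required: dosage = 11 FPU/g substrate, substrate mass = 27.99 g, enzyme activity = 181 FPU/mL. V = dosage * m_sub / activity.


V = dosage * m_sub / activity
V = 11 * 27.99 / 181
V = 1.7010 mL

1.7010 mL


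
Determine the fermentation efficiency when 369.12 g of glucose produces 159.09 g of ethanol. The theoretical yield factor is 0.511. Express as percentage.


Fermentation efficiency = (actual / (0.511 * glucose)) * 100
= (159.09 / (0.511 * 369.12)) * 100
= 84.3440%

84.3440%


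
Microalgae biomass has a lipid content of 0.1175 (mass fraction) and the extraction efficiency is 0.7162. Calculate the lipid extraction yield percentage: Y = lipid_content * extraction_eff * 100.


Y = lipid_content * extraction_eff * 100
= 0.1175 * 0.7162 * 100
= 8.4154%

8.4154%


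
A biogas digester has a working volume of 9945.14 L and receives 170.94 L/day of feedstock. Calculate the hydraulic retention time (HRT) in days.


HRT = V / Q
= 9945.14 / 170.94
= 58.1791 days

58.1791 days


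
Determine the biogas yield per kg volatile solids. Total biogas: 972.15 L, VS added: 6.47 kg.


Y = V / VS
= 972.15 / 6.47
= 150.2550 L/kg VS

150.2550 L/kg VS


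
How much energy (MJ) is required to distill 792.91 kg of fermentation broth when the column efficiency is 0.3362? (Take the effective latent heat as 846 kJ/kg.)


E = m * 846 / (eta * 1000)
= 792.91 * 846 / (0.3362 * 1000)
= 1995.2465 MJ

1995.2465 MJ


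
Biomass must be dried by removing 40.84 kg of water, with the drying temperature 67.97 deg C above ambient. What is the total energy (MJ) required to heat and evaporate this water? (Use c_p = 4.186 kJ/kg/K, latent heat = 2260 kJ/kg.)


E = m_water * (4.186 * dT + 2260) / 1000
= 40.84 * (4.186 * 67.97 + 2260) / 1000
= 103.9183 MJ

103.9183 MJ


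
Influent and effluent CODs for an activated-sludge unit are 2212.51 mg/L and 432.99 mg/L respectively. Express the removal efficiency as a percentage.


eta = (COD_in - COD_out) / COD_in * 100
= (2212.51 - 432.99) / 2212.51 * 100
= 80.4299%

80.4299%


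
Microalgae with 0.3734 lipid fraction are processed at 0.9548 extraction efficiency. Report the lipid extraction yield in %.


Y = lipid_content * extraction_eff * 100
= 0.3734 * 0.9548 * 100
= 35.6522%

35.6522%


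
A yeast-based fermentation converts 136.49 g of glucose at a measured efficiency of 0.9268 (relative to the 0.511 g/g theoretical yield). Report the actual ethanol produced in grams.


Actual ethanol: m = 0.511 * 136.49 * 0.9268
m = 64.6410 g

64.6410 g


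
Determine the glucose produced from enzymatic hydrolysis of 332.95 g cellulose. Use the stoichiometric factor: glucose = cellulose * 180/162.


glucose = cellulose * 180/162
= 332.95 * 180/162
= 369.9444 g

369.9444 g


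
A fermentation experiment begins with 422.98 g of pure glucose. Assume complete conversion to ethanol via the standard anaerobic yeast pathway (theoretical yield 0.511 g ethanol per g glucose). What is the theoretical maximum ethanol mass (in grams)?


Theoretical ethanol yield: m_EtOH = 0.511 * m_glucose
m_EtOH = 0.511 * 422.98 = 216.1428 g

216.1428 g


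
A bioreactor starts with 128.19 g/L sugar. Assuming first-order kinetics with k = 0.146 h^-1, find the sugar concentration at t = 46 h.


S = S0 * exp(-k * t)
S = 128.19 * exp(-0.146 * 46)
S = 0.1553 g/L

0.1553 g/L


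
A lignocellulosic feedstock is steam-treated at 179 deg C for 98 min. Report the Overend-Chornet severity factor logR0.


logR0 = log10(t * exp((T - 100) / 14.75))
= log10(98 * exp((179 - 100) / 14.75))
= 4.3173

4.3173


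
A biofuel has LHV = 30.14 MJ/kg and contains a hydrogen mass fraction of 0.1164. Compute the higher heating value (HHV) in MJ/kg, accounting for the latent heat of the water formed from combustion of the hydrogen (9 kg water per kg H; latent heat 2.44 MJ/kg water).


HHV = LHV + H_frac * 9 * 2.44
= 30.14 + 0.1164 * 9 * 2.44
= 32.6961 MJ/kg

32.6961 MJ/kg


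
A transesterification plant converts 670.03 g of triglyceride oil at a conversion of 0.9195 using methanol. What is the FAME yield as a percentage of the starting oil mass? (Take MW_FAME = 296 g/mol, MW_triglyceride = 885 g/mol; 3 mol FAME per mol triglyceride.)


m_FAME = oil * conv * (3 * 296 / 885) = oil * conv * (888/885)
= 670.03 * 0.9195 * 888 / 885
= 618.1810 g
Y = m_FAME / oil * 100 = conv * (888/885) * 100
= 0.9195 * 888 / 885 * 100
= 92.26%

92.26%


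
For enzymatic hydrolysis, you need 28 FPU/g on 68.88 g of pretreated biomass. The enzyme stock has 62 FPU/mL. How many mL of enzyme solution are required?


V = dosage * m_sub / activity
V = 28 * 68.88 / 62
V = 31.1071 mL

31.1071 mL


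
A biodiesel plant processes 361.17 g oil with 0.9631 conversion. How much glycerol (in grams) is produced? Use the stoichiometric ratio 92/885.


glycerol = oil * conv * (92/885)
= 361.17 * 0.9631 * 92 / 885
= 36.1599 g

36.1599 g


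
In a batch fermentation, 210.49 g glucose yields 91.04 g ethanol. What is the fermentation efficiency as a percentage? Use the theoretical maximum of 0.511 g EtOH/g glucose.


Fermentation efficiency = (actual / (0.511 * glucose)) * 100
= (91.04 / (0.511 * 210.49)) * 100
= 84.6408%

84.6408%
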